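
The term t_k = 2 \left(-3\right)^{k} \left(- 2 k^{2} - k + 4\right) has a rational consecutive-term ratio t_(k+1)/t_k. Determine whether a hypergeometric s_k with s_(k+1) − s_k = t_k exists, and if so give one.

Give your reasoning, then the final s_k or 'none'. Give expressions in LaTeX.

s_k = \left(-3\right)^{k} \left(k^{2} - k - 2\right)

Compute t_(k+1)/t_k: get 3*(-2*k**2 - 5*k + 1)/(2*k**2 + k - 4).
A = -3, B = 1, C = k**2 + k/2 - 2.
f must satisfy (-3)·f(k+1) − (1)·f(k) = k**2 + k/2 - 2.
Degrees (0,0,2) ⇒ d ≤ 2.
Solve for f: f(k) = -(k - 2)*(k + 1)/4 (degree 2 ≤ 2).
So s_k = (B(k−1)f/C)·t_k = (-(k - 2)*(k + 1)/(2*(2*k**2 + k - 4)))·t_k = (-3)**k*(k**2 - k - 2).
Verify: 2*(-3)**k*(-2*k**2 - k + 4) matches t_k.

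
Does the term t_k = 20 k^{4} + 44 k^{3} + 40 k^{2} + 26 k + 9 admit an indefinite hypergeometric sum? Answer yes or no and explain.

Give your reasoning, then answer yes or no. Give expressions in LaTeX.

Yes. s_k = k \left(4 k^{4} + k^{3} - 2 k^{2} + 4 k + 2\right).

Step 1: r(k) = (20*k**4 + 124*k**3 + 292*k**2 + 318*k + 139)/(20*k**4 + 44*k**3 + 40*k**2 + 26*k + 9).
So A=1 and B=1, with C=k**4 + 11*k**3/5 + 2*k**2 + 13*k/10 + 9/20.
Key eq: (1)·f(k+1) = (1)·f(k) + (k**4 + 11*k**3/5 + 2*k**2 + 13*k/10 + 9/20).
Bound: deg f ≤ 5.
Solve for f: f(k) = k*(4*k**4 + k**3 - 2*k**2 + 4*k + 2)/20 (degree 5 ≤ 5).
Get s_k = R·t_k = k*(4*k**4 + k**3 - 2*k**2 + 4*k + 2) with R(k) = B(k−1)f(k)/C(k) = k*(4*k**4 + k**3 - 2*k**2 + 4*k + 2)/(20*k**4 + 44*k**3 + 40*k**2 + 26*k + 9).
Check: Δs_k = 20*k**4 + 44*k**3 + 40*k**2 + 26*k + 9. ✓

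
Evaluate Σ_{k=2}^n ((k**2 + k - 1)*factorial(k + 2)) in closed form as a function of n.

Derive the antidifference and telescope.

S(n) = (n - 1)*factorial(n + 3)

r(k) = (k + 3)*(k + (k + 1)**2)/(k**2 + k - 1) after simplifying.
Gosper form: A/B · C(k+1)/C(k) with A=k + 3, B=1, C=k**2 + k - 1.
f must satisfy (k + 3)·f(k+1) − (1)·f(k) = k**2 + k - 1.
d = 1 from the (1,0,2) case.
Solve for f: f(k) = k - 2 (degree 1 ≤ 1).
Certificate R = B(k−1)f/C = (k - 2)/(k**2 + k - 1) gives s_k = (k - 2)*factorial(k + 2).
Check: Δs_k = (k**2 + k - 1)*factorial(k + 2). ✓
s_(n+1) = (n - 1)*factorial(n + 3) and s_(2) = 0, so S(n) = (n - 1)*factorial(n + 3).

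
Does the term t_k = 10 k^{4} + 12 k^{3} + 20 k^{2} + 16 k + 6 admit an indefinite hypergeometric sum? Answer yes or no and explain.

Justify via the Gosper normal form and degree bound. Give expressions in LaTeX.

Yes. s_k = k \left(2 k^{4} - 2 k^{3} + 4 k^{2} + k + 1\right).

t_(k+1)/t_k = (5*k**4 + 26*k**3 + 58*k**2 + 66*k + 32)/(5*k**4 + 6*k**3 + 10*k**2 + 8*k + 3).
Gosper form: A/B · C(k+1)/C(k) with A=1, B=1, C=k**4 + 6*k**3/5 + 2*k**2 + 8*k/5 + 3/5.
Need (1)·f(k+1) − (1)·f(k) = k**4 + 6*k**3/5 + 2*k**2 + 8*k/5 + 3/5.
deg f ≤ 5 (via 0,0,4).
Solve for f: f(k) = k*(2*k**4 - 2*k**3 + 4*k**2 + k + 1)/10 (degree 5 ≤ 5).
Then R = B(k−1)f/C = k*(2*k**4 - 2*k**3 + 4*k**2 + k + 1)/(2*(5*k**4 + 6*k**3 + 10*k**2 + 8*k + 3)), so s_k = R(k)·t_k = k*(2*k**4 - 2*k**3 + 4*k**2 + k + 1).
s_(k+1) − s_k = 10*k**4 + 12*k**3 + 20*k**2 + 16*k + 6 = t_k.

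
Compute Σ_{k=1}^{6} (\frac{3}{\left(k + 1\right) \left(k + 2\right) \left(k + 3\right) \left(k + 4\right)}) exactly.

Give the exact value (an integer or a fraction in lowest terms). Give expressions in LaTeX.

Σ = 29/720

Step 1: r(k) = (k + 1)/(k + 5).
Take A(k)=k + 1, B(k)=k + 5, C(k)=1.
Set up (k + 1)·f(k+1) − (k + 4)·f(k) − (1) = 0.
Bound: deg f ≤ 3.
A polynomial solution: f(k) = k*(k**2 + 6*k + 11)/18.
Then R = B(k−1)f/C = k*(k + 4)*(k**2 + 6*k + 11)/18, so s_k = R(k)·t_k = k*(k**2 + 6*k + 11)/(6*(k + 1)*(k + 2)*(k + 3)).
Δs = 3/(k**4 + 10*k**3 + 35*k**2 + 50*k + 24), as required.
Σ_(k=1)^(6) t_k = s_(7) − s_(1) = 119/720 − (1/8) = 29/720.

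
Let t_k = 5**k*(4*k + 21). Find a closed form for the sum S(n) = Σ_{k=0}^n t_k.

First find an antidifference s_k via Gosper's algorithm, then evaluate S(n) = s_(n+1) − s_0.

Step 1: r(k) = 5*(4*k + 25)/(4*k + 21).
A = 5, B = 1, C = k + 21/4.
Need (5)·f(k+1) − (1)·f(k) = k + 21/4.
Bound: deg f ≤ 1.
Coefficient equations give f(k) = (k + 4)/4.
So s_k = (B(k−1)f/C)·t_k = ((k + 4)/(4*k + 21))·t_k = 5**k*(k + 4).
Δs = 5**k*(4*k + 21), as required.
Telescope: S(n) = s_(n+1) − s_(0) = 5**(n + 1)*(n + 5) − (4) = 5**(n + 1)*n + 5**(n + 2) - 4.

S(n) = 5**(n + 1)*n + 5**(n + 2) - 4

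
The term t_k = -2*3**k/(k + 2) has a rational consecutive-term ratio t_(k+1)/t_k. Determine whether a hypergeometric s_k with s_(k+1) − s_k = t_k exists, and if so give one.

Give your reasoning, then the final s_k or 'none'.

none (Gosper's algorithm certifies no s_k)

The ratio is 3*(k + 2)/(k + 3).
A = 3*k + 6, B = k + 3, C = 1.
Set up (3*k + 6)·f(k+1) − (k + 2)·f(k) − (1) = 0.
Degrees (1,1,0) ⇒ d ≤ -1.
d = -1 < 0 ⇒ no nonzero polynomial f; not summable.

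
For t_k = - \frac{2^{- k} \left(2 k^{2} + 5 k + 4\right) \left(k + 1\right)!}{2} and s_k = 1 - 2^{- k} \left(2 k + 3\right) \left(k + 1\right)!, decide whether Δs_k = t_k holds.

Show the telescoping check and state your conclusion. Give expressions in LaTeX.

s_(k+1) = -2**(-k - 1)*(2*k + 5)*factorial(k + 2) + 1
s_(k+1) − s_k = -(2*k**2 + 5*k + 4)*factorial(k + 1)/(2*2**k)
(s_(k+1) − s_k) − t_k = 0

Valid: the claim telescopes to t_k.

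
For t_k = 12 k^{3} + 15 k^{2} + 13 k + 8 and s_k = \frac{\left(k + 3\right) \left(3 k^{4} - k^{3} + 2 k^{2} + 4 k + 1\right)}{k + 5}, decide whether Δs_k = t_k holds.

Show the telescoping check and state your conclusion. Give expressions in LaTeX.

Invalid: residual \frac{2 \left(- 9 k^{4} - 76 k^{3} - 86 k^{2} - 69 k - 39\right)}{k^{2} + 11 k + 30} ≠ 0.

s_(k+1) = (3*k**5 + 23*k**4 + 61*k**3 + 85*k**2 + 77*k + 36)/(k + 6)
s_(k+1) − s_k = (12*k**5 + 129*k**4 + 386*k**3 + 429*k**2 + 340*k + 162)/(k**2 + 11*k + 30)
(s_(k+1) − s_k) − t_k = 2*(-9*k**4 - 76*k**3 - 86*k**2 - 69*k - 39)/(k**2 + 11*k + 30)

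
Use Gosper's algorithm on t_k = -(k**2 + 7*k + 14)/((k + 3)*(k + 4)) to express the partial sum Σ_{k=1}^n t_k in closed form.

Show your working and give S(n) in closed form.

Compute t_(k+1)/t_k: get (k + 3)*(7*k + (k + 1)**2 + 21)/((k + 5)*(k**2 + 7*k + 14)).
Factor: A=k + 3; B=k + 5; C=k**2 + 7*k + 14.
Need (k + 3)·f(k+1) − (k + 4)·f(k) = k**2 + 7*k + 14.
Degrees (1,1,2) ⇒ d ≤ 2.
Coefficient equations give f(k) = k*(3*k + 11)/3.
R(k) = B(k−1)·f(k)/C(k) = k*(k + 4)*(3*k + 11)/(3*(k**2 + 7*k + 14)); s_k = R·t_k = k*(-3*k - 11)/(3*(k + 3)).
Check: Δs_k = (-k**2 - 7*k - 14)/(k**2 + 7*k + 12). ✓
Σ_(k=1)^n t_k = s_(n+1) − s_(1) = ((-3*n**2 - 17*n - 14)/(3*(n + 4))) − (-7/6), i.e. n*(-2*n - 9)/(2*(n + 4)).

S(n) = n*(-2*n - 9)/(2*(n + 4))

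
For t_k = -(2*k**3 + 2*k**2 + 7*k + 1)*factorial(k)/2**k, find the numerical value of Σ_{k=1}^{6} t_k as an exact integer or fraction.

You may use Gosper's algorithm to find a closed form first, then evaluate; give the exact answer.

Step 1: r(k) = (2*k**4 + 10*k**3 + 25*k**2 + 29*k + 12)/(2*(2*k**3 + 2*k**2 + 7*k + 1)).
Gosper form: A/B · C(k+1)/C(k) with A=k/2 + 1/2, B=1, C=k**3 + k**2 + 7*k/2 + 1/2.
Set up (k/2 + 1/2)·f(k+1) − (1)·f(k) − (k**3 + k**2 + 7*k/2 + 1/2) = 0.
d = 2 from the (1,0,3) case.
A polynomial solution: f(k) = 2*k**2 + 1.
Certificate R = B(k−1)f/C = 2*(2*k**2 + 1)/(2*k**3 + 2*k**2 + 7*k + 1) gives s_k = -2**(1 - k)*(2*k**2 + 1)*factorial(k).
Check: Δs_k = -(2*k**3 + 2*k**2 + 7*k + 1)*factorial(k)/2**k. ✓
Sum = s_(7) − s_(1); s_(7) = -31185/4, s_(1) = -3 ⇒ -31173/4.

Σ = -31173/4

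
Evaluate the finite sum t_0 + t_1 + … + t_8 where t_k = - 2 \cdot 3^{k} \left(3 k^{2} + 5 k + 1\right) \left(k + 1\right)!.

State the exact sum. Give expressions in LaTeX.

Σ = -1142810726402

The ratio is 3*(3*k**3 + 17*k**2 + 31*k + 18)/(3*k**2 + 5*k + 1).
A = 3*k + 6, B = 1, C = k**2 + 5*k/3 + 1/3.
Need (3*k + 6)·f(k+1) − (1)·f(k) = k**2 + 5*k/3 + 1/3.
deg f ≤ 1 (via 1,0,2).
Solve for f: f(k) = (k - 1)/3 (degree 1 ≤ 1).
Then R = B(k−1)f/C = (k - 1)/(3*k**2 + 5*k + 1), so s_k = R(k)·t_k = -2*3**k*(k - 1)*factorial(k + 1).
Check: Δs_k = -2*3**k*(3*k**2 + 5*k + 1)*factorial(k + 1). ✓
Telescoping: Σ = s_(9) − s_(0) = -1142810726400 − (2) = -1142810726402.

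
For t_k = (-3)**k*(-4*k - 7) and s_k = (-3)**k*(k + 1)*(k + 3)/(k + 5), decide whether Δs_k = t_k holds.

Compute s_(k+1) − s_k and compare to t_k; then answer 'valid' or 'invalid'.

s_(k+1) = (-3)**(k + 1)*(k + 2)*(k + 4)/(k + 6)
s_(k+1) − s_k = (-3)**k*(-4*k**3 - 43*k**2 - 141*k - 138)/(k**2 + 11*k + 30)
(s_(k+1) − s_k) − t_k = 8*(-3)**k*(k**2 + 7*k + 9)/(k**2 + 11*k + 30)

Invalid: residual 8*(-3)**k*(k**2 + 7*k + 9)/(k**2 + 11*k + 30) ≠ 0.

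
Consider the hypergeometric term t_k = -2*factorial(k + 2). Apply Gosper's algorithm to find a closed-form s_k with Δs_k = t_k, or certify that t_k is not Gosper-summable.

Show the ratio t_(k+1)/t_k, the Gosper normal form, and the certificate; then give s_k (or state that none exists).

none — t_k is not Gosper-summable

Step 1: r(k) = k + 3.
Gosper form: A/B · C(k+1)/C(k) with A=k + 3, B=1, C=1.
Set up (k + 3)·f(k+1) − (1)·f(k) − (1) = 0.
deg f ≤ -1 (via 1,0,0).
deg f ≤ -1 is impossible — no certificate.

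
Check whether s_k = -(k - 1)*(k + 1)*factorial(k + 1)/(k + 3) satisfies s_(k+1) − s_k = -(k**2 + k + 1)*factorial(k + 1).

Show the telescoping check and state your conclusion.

s_(k+1) = -k*(k + 2)*factorial(k + 2)/(k + 4)
s_(k+1) − s_k = -(k**4 + 6*k**3 + 12*k**2 + 13*k + 4)*factorial(k + 1)/((k + 3)*(k + 4))
(s_(k+1) − s_k) − t_k = 2*(k**3 + 4*k**2 + 3*k + 4)*factorial(k + 1)/((k + 3)*(k + 4))

Invalid: residual 2*(k**3 + 4*k**2 + 3*k + 4)*factorial(k + 1)/((k + 3)*(k + 4)) ≠ 0.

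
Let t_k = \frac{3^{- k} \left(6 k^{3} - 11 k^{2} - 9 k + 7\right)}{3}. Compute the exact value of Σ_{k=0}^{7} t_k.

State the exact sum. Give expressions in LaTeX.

r(k) = (6*k**3 + 7*k**2 - 13*k - 7)/(3*(6*k**3 - 11*k**2 - 9*k + 7)) after simplifying.
Take A(k)=1/3, B(k)=1, C(k)=k**3 - 11*k**2/6 - 3*k/2 + 7/6.
Solve (1/3)·f(k+1) − (1)·f(k) = k**3 - 11*k**2/6 - 3*k/2 + 7/6.
d = 3 from the (0,0,3) case.
Solve for f: f(k) = -(3*k**3 - k**2 - k + 4)/2 (degree 3 ≤ 3).
Certificate R = B(k−1)f/C = -3*(3*k**3 - k**2 - k + 4)/(6*k**3 - 11*k**2 - 9*k + 7) gives s_k = (-3*k**3 + k**2 + k - 4)/3**k.
s_(k+1) − s_k = (6*k**3 - 11*k**2 - 9*k + 7)/(3*3**k) = t_k.
Sum = s_(8) − s_(0); s_(8) = -1468/6561, s_(0) = -4 ⇒ 24776/6561.

Σ = 24776/6561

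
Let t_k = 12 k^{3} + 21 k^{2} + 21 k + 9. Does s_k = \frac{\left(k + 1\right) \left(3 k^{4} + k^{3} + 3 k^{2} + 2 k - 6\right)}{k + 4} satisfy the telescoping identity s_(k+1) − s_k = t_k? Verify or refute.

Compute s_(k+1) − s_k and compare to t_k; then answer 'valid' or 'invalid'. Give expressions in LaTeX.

Invalid: residual \frac{3 \left(- 9 k^{4} - 68 k^{3} - 102 k^{2} - 91 k - 42\right)}{k^{2} + 9 k + 20} ≠ 0.

s_(k+1) = (3*k**5 + 19*k**4 + 50*k**3 + 71*k**2 + 49*k + 6)/(k + 5)
s_(k+1) − s_k = 6*(2*k**5 + 17*k**4 + 41*k**3 + 52*k**2 + 38*k + 9)/(k**2 + 9*k + 20)
(s_(k+1) − s_k) − t_k = 3*(-9*k**4 - 68*k**3 - 102*k**2 - 91*k - 42)/(k**2 + 9*k + 20)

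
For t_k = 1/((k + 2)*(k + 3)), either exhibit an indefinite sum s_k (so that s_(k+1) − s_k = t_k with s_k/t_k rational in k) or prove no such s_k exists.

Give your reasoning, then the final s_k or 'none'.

s_k = k/(2*(k + 2))

Ratio r(k) = (k + 2)/(k + 4).
So A=k + 2 and B=k + 4, with C=1.
Set up (k + 2)·f(k+1) − (k + 3)·f(k) − (1) = 0.
deg f ≤ 1 (via 1,1,0).
A polynomial solution: f(k) = k/2.
So s_k = (B(k−1)f/C)·t_k = (k*(k + 3)/2)·t_k = k/(2*(k + 2)).
Check: Δs_k = 1/(k**2 + 5*k + 6). ✓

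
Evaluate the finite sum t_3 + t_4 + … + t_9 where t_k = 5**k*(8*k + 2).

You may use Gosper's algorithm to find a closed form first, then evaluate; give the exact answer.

Σ = 175780750

Compute t_(k+1)/t_k: get 5*(4*k + 5)/(4*k + 1).
So A=5 and B=1, with C=k + 1/4.
Solve (5)·f(k+1) − (1)·f(k) = k + 1/4.
d = 1 from the (0,0,1) case.
Solve for f: f(k) = (k - 1)/4 (degree 1 ≤ 1).
Get s_k = R·t_k = 2*5**k*(k - 1) with R(k) = B(k−1)f(k)/C(k) = (k - 1)/(4*k + 1).
Verify: 5**k*(8*k + 2) matches t_k.
Sum = s_(10) − s_(3); s_(10) = 175781250, s_(3) = 500 ⇒ 175780750.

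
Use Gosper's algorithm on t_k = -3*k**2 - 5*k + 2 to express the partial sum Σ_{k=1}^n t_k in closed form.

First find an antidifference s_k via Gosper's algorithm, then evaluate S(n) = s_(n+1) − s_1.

The ratio is (3*k**2 + 11*k + 6)/(3*k**2 + 5*k - 2).
Factor: A=1; B=1; C=k**2 + 5*k/3 - 2/3.
Solve (1)·f(k+1) − (1)·f(k) = k**2 + 5*k/3 - 2/3.
Bound: deg f ≤ 3.
Solving with deg f ≤ 3: f(k) = k*(k**2 + k - 4)/3.
So s_k = (B(k−1)f/C)·t_k = (k*(k**2 + k - 4)/((k + 2)*(3*k - 1)))·t_k = k*(-k**2 - k + 4).
Δs = -3*k**2 - 5*k + 2, as required.
Σ_(k=1)^n t_k = s_(n+1) − s_(1) = (-n**3 - 4*n**2 - n + 2) − (2), i.e. n*(-n**2 - 4*n - 1).

S(n) = n*(-n**2 - 4*n - 1)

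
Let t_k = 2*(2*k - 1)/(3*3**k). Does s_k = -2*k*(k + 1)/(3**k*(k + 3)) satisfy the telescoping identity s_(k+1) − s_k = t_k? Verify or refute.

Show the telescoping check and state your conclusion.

Invalid: residual 4*(-2*k**2 - 8*k + 3)/(3*3**k*(k**2 + 7*k + 12)) ≠ 0.

s_(k+1) = -2*(k + 1)*(k + 2)/(3*3**k*(k + 4))
s_(k+1) − s_k = 2*(2*k**3 + 9*k**2 + k - 6)/(3*3**k*(k**2 + 7*k + 12))
(s_(k+1) − s_k) − t_k = 4*(-2*k**2 - 8*k + 3)/(3*3**k*(k**2 + 7*k + 12))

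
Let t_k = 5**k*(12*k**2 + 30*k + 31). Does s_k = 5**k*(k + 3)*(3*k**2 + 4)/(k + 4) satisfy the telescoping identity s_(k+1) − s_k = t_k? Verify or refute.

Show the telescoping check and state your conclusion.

s_(k+1) = 5**(k + 1)*(k + 4)*(3*(k + 1)**2 + 4)/(k + 5)
s_(k+1) − s_k = 5**k*(12*k**4 + 126*k**3 + 466*k**2 + 728*k + 500)/(k**2 + 9*k + 20)
(s_(k+1) − s_k) − t_k = 5**k*(-12*k**3 - 75*k**2 - 151*k - 120)/(k**2 + 9*k + 20)

Invalid: residual 5**k*(-12*k**3 - 75*k**2 - 151*k - 120)/(k**2 + 9*k + 20) ≠ 0.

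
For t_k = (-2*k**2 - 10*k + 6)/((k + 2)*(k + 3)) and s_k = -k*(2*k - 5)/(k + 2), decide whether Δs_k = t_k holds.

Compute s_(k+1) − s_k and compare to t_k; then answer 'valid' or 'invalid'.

Valid: the claim telescopes to t_k.

s_(k+1) = (-2*k**2 + k + 3)/(k + 3)
s_(k+1) − s_k = 2*(-k**2 - 5*k + 3)/(k**2 + 5*k + 6)
(s_(k+1) − s_k) − t_k = 0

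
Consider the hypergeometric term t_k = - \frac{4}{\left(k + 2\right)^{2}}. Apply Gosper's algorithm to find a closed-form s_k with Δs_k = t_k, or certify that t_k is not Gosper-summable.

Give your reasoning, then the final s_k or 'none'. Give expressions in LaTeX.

none (Gosper's algorithm certifies no s_k)

r(k) = (k + 2)**2/(k + 3)**2 after simplifying.
Factor: A=k**2 + 4*k + 4; B=k**2 + 6*k + 9; C=1.
Set up (k**2 + 4*k + 4)·f(k+1) − (k**2 + 4*k + 4)·f(k) − (1) = 0.
deg f ≤ 0 (via 2,2,0).
Generic f = c0 gives residual -1; -1 = 0 cannot hold, so t_k is not Gosper-summable.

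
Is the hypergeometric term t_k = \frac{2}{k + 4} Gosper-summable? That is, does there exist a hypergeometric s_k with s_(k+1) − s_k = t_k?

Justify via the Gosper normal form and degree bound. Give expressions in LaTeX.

Ratio r(k) = (k + 4)/(k + 5).
Take A(k)=k + 4, B(k)=k + 5, C(k)=1.
Solve (k + 4)·f(k+1) − (k + 4)·f(k) = 1.
Bound: deg f ≤ 0.
f = c0 ⇒ A·f(k+1) − B(k−1)·f(k) − C = -1. The system {-1 = 0} is inconsistent; no antidifference.

No; the coefficient equations for f are inconsistent.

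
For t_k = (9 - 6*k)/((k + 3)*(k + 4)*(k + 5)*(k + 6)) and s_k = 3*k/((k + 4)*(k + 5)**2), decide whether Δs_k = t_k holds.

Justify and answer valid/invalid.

s_(k+1) = 3*(k + 1)/((k + 5)*(k + 6)**2)
s_(k+1) − s_k = 3*(-k*(k + 6)**2 + (k + 1)*(k + 4)*(k + 5))/((k + 4)*(k + 5)**2*(k + 6)**2)
(s_(k+1) − s_k) − t_k = 6*(3*k**2 + 13*k - 15)/(k**6 + 29*k**5 + 347*k**4 + 2191*k**3 + 7692*k**2 + 14220*k + 10800)

Invalid: residual 6*(3*k**2 + 13*k - 15)/(k**6 + 29*k**5 + 347*k**4 + 2191*k**3 + 7692*k**2 + 14220*k + 10800) ≠ 0.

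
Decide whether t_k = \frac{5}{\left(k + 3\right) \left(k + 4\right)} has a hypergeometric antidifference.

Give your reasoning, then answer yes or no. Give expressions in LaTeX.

Yes. s_k = \frac{5 k}{3 \left(k + 3\right)}.

r(k) = (k + 3)/(k + 5) after simplifying.
Factor: A=k + 3; B=k + 5; C=1.
Set up (k + 3)·f(k+1) − (k + 4)·f(k) − (1) = 0.
deg f ≤ 1 (via 1,1,0).
A polynomial solution: f(k) = k/3.
Certificate R = B(k−1)f/C = k*(k + 4)/3 gives s_k = 5*k/(3*(k + 3)).
Verify: 5/(k**2 + 7*k + 12) matches t_k.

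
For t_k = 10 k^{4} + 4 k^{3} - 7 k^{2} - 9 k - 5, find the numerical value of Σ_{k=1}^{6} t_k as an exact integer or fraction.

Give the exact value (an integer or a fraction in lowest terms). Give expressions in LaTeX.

The ratio is (10*k**4 + 44*k**3 + 65*k**2 + 29*k - 7)/(10*k**4 + 4*k**3 - 7*k**2 - 9*k - 5).
Normal form (A,B,C) = (1, 1, k**4 + 2*k**3/5 - 7*k**2/10 - 9*k/10 - 1/2).
Need (1)·f(k+1) − (1)·f(k) = k**4 + 2*k**3/5 - 7*k**2/10 - 9*k/10 - 1/2.
d = 5 from the (0,0,4) case.
Coefficient equations give f(k) = k*(2*k**4 - 4*k**3 - k**2 - 2)/10.
So s_k = (B(k−1)f/C)·t_k = (k*(2*k**4 - 4*k**3 - k**2 - 2)/(10*k**4 + 4*k**3 - 7*k**2 - 9*k - 5))·t_k = k*(2*k**4 - 4*k**3 - k**2 - 2).
Δs = 10*k**4 + 4*k**3 - 7*k**2 - 9*k - 5, as required.
Evaluate s at k=7 and k=1: 23653 and -5; difference 23658.

Σ = 23658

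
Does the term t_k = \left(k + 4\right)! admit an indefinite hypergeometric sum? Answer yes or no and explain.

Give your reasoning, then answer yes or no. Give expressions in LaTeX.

r(k) = k + 5 after simplifying.
Factor: A=k + 5; B=1; C=1.
Set up (k + 5)·f(k+1) − (1)·f(k) − (1) = 0.
d = -1 from the (1,0,0) case.
Bound -1 < 0, so the key equation has no polynomial solution.

No — key equation has no polynomial f.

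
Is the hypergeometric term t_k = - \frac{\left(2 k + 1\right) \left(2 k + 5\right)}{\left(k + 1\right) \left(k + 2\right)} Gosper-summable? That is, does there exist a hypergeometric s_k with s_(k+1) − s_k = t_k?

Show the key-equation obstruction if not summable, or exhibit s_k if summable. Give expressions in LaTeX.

Step 1: r(k) = (k + 1)*(2*k + 3)*(2*k + 7)/((k + 3)*(2*k + 1)*(2*k + 5)).
Factor: A=k + 1; B=k + 3; C=k**2 + 3*k + 5/4.
Set up (k + 1)·f(k+1) − (k + 2)·f(k) − (k**2 + 3*k + 5/4) = 0.
deg f ≤ 2 (via 1,1,2).
Coefficient equations give f(k) = k*(4*k + 1)/4.
R(k) = B(k−1)·f(k)/C(k) = k*(k + 2)*(4*k + 1)/((2*k + 1)*(2*k + 5)); s_k = R·t_k = k*(-4*k - 1)/(k + 1).
Verify: (-4*k**2 - 12*k - 5)/(k**2 + 3*k + 2) matches t_k.

Yes. s_k = \frac{k \left(- 4 k - 1\right)}{k + 1}.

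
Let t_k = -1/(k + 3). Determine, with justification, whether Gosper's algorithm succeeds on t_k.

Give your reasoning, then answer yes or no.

Step 1: r(k) = (k + 3)/(k + 4).
A = k + 3, B = k + 4, C = 1.
Set up (k + 3)·f(k+1) − (k + 3)·f(k) − (1) = 0.
deg f ≤ 0 (via 1,1,0).
f = c0 ⇒ A·f(k+1) − B(k−1)·f(k) − C = -1. The system {-1 = 0} is inconsistent; no antidifference.

No. Not Gosper-summable.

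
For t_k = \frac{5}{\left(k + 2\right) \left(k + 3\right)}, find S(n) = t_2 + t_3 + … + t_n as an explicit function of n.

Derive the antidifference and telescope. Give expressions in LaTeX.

Step 1: r(k) = (k + 2)/(k + 4).
Normal form (A,B,C) = (k + 2, k + 4, 1).
f must satisfy (k + 2)·f(k+1) − (k + 3)·f(k) = 1.
From deg A=1, deg B=1, deg C=0: d=1.
Coefficient equations give f(k) = k/2.
Get s_k = R·t_k = 5*k/(2*(k + 2)) with R(k) = B(k−1)f(k)/C(k) = k*(k + 3)/2.
Check: Δs_k = 5/(k**2 + 5*k + 6). ✓
Evaluate: s_(n+1) = 5*(n + 1)/(2*(n + 3)); subtract s_(2) = 5/4 ⇒ S(n) = 5*(n - 1)/(4*(n + 3)).

S(n) = \frac{5 \left(n - 1\right)}{4 \left(n + 3\right)}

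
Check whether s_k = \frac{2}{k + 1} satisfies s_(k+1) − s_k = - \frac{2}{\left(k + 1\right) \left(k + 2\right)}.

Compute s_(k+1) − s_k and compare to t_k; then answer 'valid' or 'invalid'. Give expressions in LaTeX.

valid; difference matches t_k

s_(k+1) = 2/(k + 2)
s_(k+1) − s_k = -2/((k + 1)*(k + 2))
(s_(k+1) − s_k) − t_k = 0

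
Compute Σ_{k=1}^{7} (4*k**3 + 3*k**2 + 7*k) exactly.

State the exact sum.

Compute t_(k+1)/t_k: get (4*k**3 + 15*k**2 + 25*k + 14)/(k*(4*k**2 + 3*k + 7)).
Take A(k)=1, B(k)=1, C(k)=k**3 + 3*k**2/4 + 7*k/4.
Set up (1)·f(k+1) − (1)·f(k) − (k**3 + 3*k**2/4 + 7*k/4) = 0.
Bound: deg f ≤ 4.
Solve for f: f(k) = k*(k - 1)*(k**2 + 3)/4 (degree 4 ≤ 4).
Then R = B(k−1)f/C = (k - 1)*(k**2 + 3)/(4*k**2 + 3*k + 7), so s_k = R(k)·t_k = k*(k**3 - k**2 + 3*k - 3).
Check: Δs_k = k*(4*k**2 + 3*k + 7). ✓
Evaluate s at k=8 and k=1: 3752 and 0; difference 3752.

Σ = 3752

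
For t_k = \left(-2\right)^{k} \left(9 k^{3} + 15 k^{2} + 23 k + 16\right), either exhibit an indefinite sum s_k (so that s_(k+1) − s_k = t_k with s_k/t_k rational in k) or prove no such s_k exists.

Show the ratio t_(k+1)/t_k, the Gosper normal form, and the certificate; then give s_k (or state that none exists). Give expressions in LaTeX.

s_k = \left(-2\right)^{k} \left(- 3 k^{3} + k^{2} - 3 k - 2\right)

r(k) = 2*(-9*k**3 - 42*k**2 - 80*k - 63)/(9*k**3 + 15*k**2 + 23*k + 16) after simplifying.
Factor: A=-2; B=1; C=k**3 + 5*k**2/3 + 23*k/9 + 16/9.
Set up (-2)·f(k+1) − (1)·f(k) − (k**3 + 5*k**2/3 + 23*k/9 + 16/9) = 0.
Bound: deg f ≤ 3.
Solve for f: f(k) = -(3*k**3 - k**2 + 3*k + 2)/9 (degree 3 ≤ 3).
Then R = B(k−1)f/C = -(3*k**3 - k**2 + 3*k + 2)/(9*k**3 + 15*k**2 + 23*k + 16), so s_k = R(k)·t_k = (-2)**k*(-3*k**3 + k**2 - 3*k - 2).
Verify: (-2)**k*(9*k**3 + 15*k**2 + 23*k + 16) matches t_k.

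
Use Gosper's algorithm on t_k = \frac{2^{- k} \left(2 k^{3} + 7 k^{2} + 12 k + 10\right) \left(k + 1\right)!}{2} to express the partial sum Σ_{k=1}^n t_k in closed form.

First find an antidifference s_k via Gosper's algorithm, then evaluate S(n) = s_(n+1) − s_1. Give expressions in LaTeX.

Compute t_(k+1)/t_k: get (2*k**4 + 17*k**3 + 58*k**2 + 95*k + 62)/(2*(2*k**3 + 7*k**2 + 12*k + 10)).
So A=k/2 + 1 and B=1, with C=k**3 + 7*k**2/2 + 6*k + 5.
f must satisfy (k/2 + 1)·f(k+1) − (1)·f(k) = k**3 + 7*k**2/2 + 6*k + 5.
deg f ≤ 2 (via 1,0,3).
Solve for f: f(k) = 2*k**2 + 3*k - 1 (degree 2 ≤ 2).
R(k) = B(k−1)·f(k)/C(k) = 2*(2*k**2 + 3*k - 1)/(2*k**3 + 7*k**2 + 12*k + 10); s_k = R·t_k = (2*k**2 + 3*k - 1)*factorial(k + 1)/2**k.
Check: Δs_k = (2*k**3 + 7*k**2 + 12*k + 10)*factorial(k + 1)/(2*2**k). ✓
s_(n+1) = 2**(-n - 1)*(2*n**2 + 7*n + 4)*factorial(n + 2) and s_(1) = 4, so S(n) = 2**(-n - 1)*(-2**(n + 3) + 2*n**4*factorial(n) + 13*n**3*factorial(n) + 29*n**2*factorial(n) + 26*n*factorial(n) + 8*factorial(n)).

S(n) = 2^{- n - 1} \left(- 2^{n + 3} + 2 n^{4} n! + 13 n^{3} n! + 29 n^{2} n! + 26 n n! + 8 n!\right)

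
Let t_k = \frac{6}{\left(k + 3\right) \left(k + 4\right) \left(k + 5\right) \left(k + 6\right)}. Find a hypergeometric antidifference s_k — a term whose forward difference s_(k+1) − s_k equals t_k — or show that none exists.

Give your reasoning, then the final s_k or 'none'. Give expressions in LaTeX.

s_k = \frac{k \left(k^{2} + 12 k + 47\right)}{30 \left(k + 3\right) \left(k + 4\right) \left(k + 5\right)}

r(k) = (k + 3)/(k + 7) after simplifying.
Normal form (A,B,C) = (k + 3, k + 7, 1).
Solve (k + 3)·f(k+1) − (k + 6)·f(k) = 1.
d = 3 from the (1,1,0) case.
Match coefficients ⇒ f(k) = k*(k**2 + 12*k + 47)/180.
Get s_k = R·t_k = k*(k**2 + 12*k + 47)/(30*(k + 3)*(k + 4)*(k + 5)) with R(k) = B(k−1)f(k)/C(k) = k*(k + 6)*(k**2 + 12*k + 47)/180.
s_(k+1) − s_k = 6/(k**4 + 18*k**3 + 119*k**2 + 342*k + 360) = t_k.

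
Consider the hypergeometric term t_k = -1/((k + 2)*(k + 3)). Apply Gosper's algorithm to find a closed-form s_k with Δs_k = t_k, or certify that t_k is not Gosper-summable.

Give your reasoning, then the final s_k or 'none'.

r(k) = (k + 2)/(k + 4) after simplifying.
A = k + 2, B = k + 4, C = 1.
f must satisfy (k + 2)·f(k+1) − (k + 3)·f(k) = 1.
Bound: deg f ≤ 1.
A polynomial solution: f(k) = k/2.
So s_k = (B(k−1)f/C)·t_k = (k*(k + 3)/2)·t_k = -k/(2*k + 4).
Check: Δs_k = -1/(k**2 + 5*k + 6). ✓

s_k = -k/(2*k + 4)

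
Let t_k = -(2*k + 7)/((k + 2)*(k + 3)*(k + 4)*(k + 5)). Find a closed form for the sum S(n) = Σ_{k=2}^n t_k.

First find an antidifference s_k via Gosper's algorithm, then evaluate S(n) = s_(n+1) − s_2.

The ratio is (k + 2)*(2*k + 9)/((k + 6)*(2*k + 7)).
Factor: A=k + 2; B=k + 6; C=k + 7/2.
Set up (k + 2)·f(k+1) − (k + 5)·f(k) − (k + 7/2) = 0.
From deg A=1, deg B=1, deg C=1: d=3.
A polynomial solution: f(k) = k*(k + 3)*(k + 6)/16.
Get s_k = R·t_k = k*(-k - 6)/(8*(k**2 + 6*k + 8)) with R(k) = B(k−1)f(k)/C(k) = k*(k + 3)*(k + 5)*(k + 6)/(8*(2*k + 7)).
s_(k+1) − s_k = (-2*k - 7)/(k**4 + 14*k**3 + 71*k**2 + 154*k + 120) = t_k.
Σ_(k=2)^n t_k = s_(n+1) − s_(2) = ((-n**2 - 8*n - 7)/(8*(n**2 + 8*n + 15))) − (-1/12), i.e. (-n**2 - 8*n + 9)/(24*(n**2 + 8*n + 15)).

S(n) = (-n**2 - 8*n + 9)/(24*(n**2 + 8*n + 15))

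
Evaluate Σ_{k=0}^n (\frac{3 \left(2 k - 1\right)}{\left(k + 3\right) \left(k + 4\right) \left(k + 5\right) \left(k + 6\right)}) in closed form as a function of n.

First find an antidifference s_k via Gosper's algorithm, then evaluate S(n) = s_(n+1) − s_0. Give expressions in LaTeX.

r(k) = (k + 3)*(2*k + 1)/((k + 7)*(2*k - 1)) after simplifying.
Normal form (A,B,C) = (k + 3, k + 7, k - 1/2).
f must satisfy (k + 3)·f(k+1) − (k + 6)·f(k) = k - 1/2.
d = 3 from the (1,1,1) case.
Solving with deg f ≤ 3: f(k) = k*(k**2 + 12*k - 43)/180.
Then R = B(k−1)f/C = k*(k + 6)*(k**2 + 12*k - 43)/(90*(2*k - 1)), so s_k = R(k)·t_k = k*(k**2 + 12*k - 43)/(30*(k + 3)*(k + 4)*(k + 5)).
s_(k+1) − s_k = 3*(2*k - 1)/(k**4 + 18*k**3 + 119*k**2 + 342*k + 360) = t_k.
Telescope: S(n) = s_(n+1) − s_(0) = (n**3 + 15*n**2 - 16*n - 30)/(30*(n**3 + 15*n**2 + 74*n + 120)) − (0) = (n**3 + 15*n**2 - 16*n - 30)/(30*(n**3 + 15*n**2 + 74*n + 120)).

S(n) = \frac{n^{3} + 15 n^{2} - 16 n - 30}{30 \left(n^{3} + 15 n^{2} + 74 n + 120\right)}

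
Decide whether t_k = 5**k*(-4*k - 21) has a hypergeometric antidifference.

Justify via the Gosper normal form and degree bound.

Yes. s_k = 5**k*(-k - 4).

The ratio is 5*(4*k + 25)/(4*k + 21).
Gosper form: A/B · C(k+1)/C(k) with A=5, B=1, C=k + 21/4.
Solve (5)·f(k+1) − (1)·f(k) = k + 21/4.
Bound: deg f ≤ 1.
A polynomial solution: f(k) = (k + 4)/4.
So s_k = (B(k−1)f/C)·t_k = ((k + 4)/(4*k + 21))·t_k = 5**k*(-k - 4).
Check: Δs_k = 5**k*(-4*k - 21). ✓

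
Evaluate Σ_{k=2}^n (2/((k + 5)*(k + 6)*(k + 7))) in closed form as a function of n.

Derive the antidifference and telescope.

The ratio is (k + 5)/(k + 8).
A = k + 5, B = k + 8, C = 1.
Solve (k + 5)·f(k+1) − (k + 7)·f(k) = 1.
deg f ≤ 2 (via 1,1,0).
A polynomial solution: f(k) = k*(k + 11)/60.
So s_k = (B(k−1)f/C)·t_k = (k*(k + 7)*(k + 11)/60)·t_k = k*(k + 11)/(30*(k + 5)*(k + 6)).
s_(k+1) − s_k = 2/(k**3 + 18*k**2 + 107*k + 210) = t_k.
Telescope: S(n) = s_(n+1) − s_(2) = (n**2 + 13*n + 12)/(30*(n**2 + 13*n + 42)) − (13/840) = (n**2 + 13*n - 14)/(56*(n**2 + 13*n + 42)).

S(n) = (n**2 + 13*n - 14)/(56*(n**2 + 13*n + 42))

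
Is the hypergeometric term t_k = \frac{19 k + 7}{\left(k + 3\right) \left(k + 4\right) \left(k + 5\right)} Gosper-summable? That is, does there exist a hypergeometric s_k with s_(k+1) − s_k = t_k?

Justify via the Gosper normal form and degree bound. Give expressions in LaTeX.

t_(k+1)/t_k = (k + 3)*(19*k + 26)/((k + 6)*(19*k + 7)).
Factor: A=k + 3; B=k + 6; C=k + 7/19.
f must satisfy (k + 3)·f(k+1) − (k + 5)·f(k) = k + 7/19.
From deg A=1, deg B=1, deg C=1: d=2.
A polynomial solution: f(k) = k*(8*k - 1)/57.
Certificate R = B(k−1)f/C = k*(k + 5)*(8*k - 1)/(3*(19*k + 7)) gives s_k = k*(8*k - 1)/(3*(k + 3)*(k + 4)).
Δs = (19*k + 7)/(k**3 + 12*k**2 + 47*k + 60), as required.

Yes. s_k = \frac{k \left(8 k - 1\right)}{3 \left(k + 3\right) \left(k + 4\right)}.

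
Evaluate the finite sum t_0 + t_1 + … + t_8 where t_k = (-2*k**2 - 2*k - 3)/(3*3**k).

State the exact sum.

The ratio is (2*k**2 + 6*k + 7)/(3*(2*k**2 + 2*k + 3)).
A = 1/3, B = 1, C = k**2 + k + 3/2.
Solve (1/3)·f(k+1) − (1)·f(k) = k**2 + k + 3/2.
From deg A=0, deg B=0, deg C=2: d=2.
A polynomial solution: f(k) = -3*(k**2 + 2*k + 3)/2.
Certificate R = B(k−1)f/C = -3*(k**2 + 2*k + 3)/(2*k**2 + 2*k + 3) gives s_k = (k**2 + 2*k + 3)/3**k.
Check: Δs_k = (-2*k**2 - 2*k - 3)/(3*3**k). ✓
Σ_(k=0)^(8) t_k = s_(9) − s_(0) = 34/6561 − (3) = -19649/6561.

Σ = -19649/6561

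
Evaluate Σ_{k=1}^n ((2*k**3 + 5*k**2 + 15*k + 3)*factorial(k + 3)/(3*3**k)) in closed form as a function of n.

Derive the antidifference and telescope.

S(n) = 3**(-n - 1)*n*(2*n + 3)*factorial(n + 4)

t_(k+1)/t_k = (2*k**4 + 19*k**3 + 75*k**2 + 149*k + 100)/(3*(2*k**3 + 5*k**2 + 15*k + 3)).
Take A(k)=k/3 + 4/3, B(k)=1, C(k)=k**3 + 5*k**2/2 + 15*k/2 + 3/2.
Solve (k/3 + 4/3)·f(k+1) − (1)·f(k) = k**3 + 5*k**2/2 + 15*k/2 + 3/2.
Degrees (1,0,3) ⇒ d ≤ 2.
Solve for f: f(k) = 3*(k - 1)*(2*k + 1)/2 (degree 2 ≤ 2).
Then R = B(k−1)f/C = 3*(k - 1)*(2*k + 1)/(2*k**3 + 5*k**2 + 15*k + 3), so s_k = R(k)·t_k = (k - 1)*(2*k + 1)*factorial(k + 3)/3**k.
Verify: (2*k**3 + 5*k**2 + 15*k + 3)*factorial(k + 3)/(3*3**k) matches t_k.
Evaluate: s_(n+1) = 3**(-n - 1)*n*(2*n + 3)*factorial(n + 4); subtract s_(1) = 0 ⇒ S(n) = 3**(-n - 1)*n*(2*n + 3)*factorial(n + 4).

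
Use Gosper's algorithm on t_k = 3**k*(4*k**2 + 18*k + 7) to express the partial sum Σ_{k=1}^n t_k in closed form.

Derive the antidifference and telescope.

Ratio r(k) = 3*(4*k**2 + 26*k + 29)/(4*k**2 + 18*k + 7).
So A=3 and B=1, with C=k**2 + 9*k/2 + 7/4.
Key eq: (3)·f(k+1) = (1)·f(k) + (k**2 + 9*k/2 + 7/4).
d = 2 from the (0,0,2) case.
Solving with deg f ≤ 2: f(k) = (2*k**2 + 3*k - 4)/4.
Certificate R = B(k−1)f/C = (2*k**2 + 3*k - 4)/(4*k**2 + 18*k + 7) gives s_k = 3**k*(2*k**2 + 3*k - 4).
s_(k+1) − s_k = 3**k*(4*k**2 + 18*k + 7) = t_k.
Telescope: S(n) = s_(n+1) − s_(1) = 3**(n + 1)*(2*n**2 + 7*n + 1) − (3) = 6*3**n*n**2 + 21*3**n*n + 3*3**n - 3.

S(n) = 6*3**n*n**2 + 21*3**n*n + 3*3**n - 3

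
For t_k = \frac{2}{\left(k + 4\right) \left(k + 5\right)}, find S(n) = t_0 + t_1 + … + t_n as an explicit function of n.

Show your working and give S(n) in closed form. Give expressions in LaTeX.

Step 1: r(k) = (k + 4)/(k + 6).
A = k + 4, B = k + 6, C = 1.
Need (k + 4)·f(k+1) − (k + 5)·f(k) = 1.
Bound: deg f ≤ 1.
Solve for f: f(k) = k/4 (degree 1 ≤ 1).
Get s_k = R·t_k = k/(2*(k + 4)) with R(k) = B(k−1)f(k)/C(k) = k*(k + 5)/4.
Verify: 2/(k**2 + 9*k + 20) matches t_k.
Telescope: S(n) = s_(n+1) − s_(0) = (n + 1)/(2*(n + 5)) − (0) = (n + 1)/(2*(n + 5)).

S(n) = \frac{n + 1}{2 \left(n + 5\right)}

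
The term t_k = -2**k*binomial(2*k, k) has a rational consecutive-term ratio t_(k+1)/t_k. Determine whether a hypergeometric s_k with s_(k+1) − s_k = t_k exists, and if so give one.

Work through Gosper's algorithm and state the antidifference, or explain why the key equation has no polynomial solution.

The ratio is 4*(2*k + 1)/(k + 1).
Normal form (A,B,C) = (8*k + 4, k + 1, 1).
Solve (8*k + 4)·f(k+1) − (k)·f(k) = 1.
From deg A=1, deg B=1, deg C=0: d=-1.
deg f ≤ -1 is impossible — no certificate.

no hypergeometric antidifference exists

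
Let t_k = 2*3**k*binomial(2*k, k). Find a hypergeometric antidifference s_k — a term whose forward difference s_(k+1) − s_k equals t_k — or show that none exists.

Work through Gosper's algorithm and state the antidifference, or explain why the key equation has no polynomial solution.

none — t_k is not Gosper-summable

The ratio is 6*(2*k + 1)/(k + 1).
Normal form (A,B,C) = (12*k + 6, k + 1, 1).
Key eq: (12*k + 6)·f(k+1) = (k)·f(k) + (1).
Degrees (1,1,0) ⇒ d ≤ -1.
Bound -1 < 0, so the key equation has no polynomial solution.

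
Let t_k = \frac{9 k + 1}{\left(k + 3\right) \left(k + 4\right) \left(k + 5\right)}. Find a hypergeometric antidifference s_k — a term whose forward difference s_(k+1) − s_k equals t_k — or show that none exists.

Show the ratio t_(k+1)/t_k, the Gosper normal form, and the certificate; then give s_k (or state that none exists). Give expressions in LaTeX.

s_k = \frac{k \left(7 k - 5\right)}{6 \left(k + 3\right) \left(k + 4\right)}

r(k) = (k + 3)*(9*k + 10)/((k + 6)*(9*k + 1)) after simplifying.
Normal form (A,B,C) = (k + 3, k + 6, k + 1/9).
Need (k + 3)·f(k+1) − (k + 5)·f(k) = k + 1/9.
d = 2 from the (1,1,1) case.
Coefficient equations give f(k) = k*(7*k - 5)/54.
Get s_k = R·t_k = k*(7*k - 5)/(6*(k + 3)*(k + 4)) with R(k) = B(k−1)f(k)/C(k) = k*(k + 5)*(7*k - 5)/(6*(9*k + 1)).
Δs = (9*k + 1)/(k**3 + 12*k**2 + 47*k + 60), as required.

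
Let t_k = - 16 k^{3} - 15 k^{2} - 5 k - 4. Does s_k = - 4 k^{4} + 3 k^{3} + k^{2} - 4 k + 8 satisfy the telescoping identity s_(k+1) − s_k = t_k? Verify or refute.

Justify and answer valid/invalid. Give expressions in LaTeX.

valid (s_(k+1) − s_k reduces to t_k)

s_(k+1) = -4*k**4 - 13*k**3 - 14*k**2 - 9*k + 4
s_(k+1) − s_k = -16*k**3 - 15*k**2 - 5*k - 4
(s_(k+1) − s_k) − t_k = 0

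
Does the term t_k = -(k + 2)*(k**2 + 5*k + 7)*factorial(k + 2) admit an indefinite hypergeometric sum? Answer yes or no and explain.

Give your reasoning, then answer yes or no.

Yes. s_k = -(k**2 + 3*k + 1)*factorial(k + 2).

Compute t_(k+1)/t_k: get (k + 3)**2*(5*k + (k + 1)**2 + 12)/((k + 2)*(k**2 + 5*k + 7)).
Take A(k)=k + 3, B(k)=1, C(k)=k**3 + 7*k**2 + 17*k + 14.
Solve (k + 3)·f(k+1) − (1)·f(k) = k**3 + 7*k**2 + 17*k + 14.
Degrees (1,0,3) ⇒ d ≤ 2.
Solve for f: f(k) = k**2 + 3*k + 1 (degree 2 ≤ 2).
Get s_k = R·t_k = -(k**2 + 3*k + 1)*factorial(k + 2) with R(k) = B(k−1)f(k)/C(k) = (k**2 + 3*k + 1)/((k + 2)*(k**2 + 5*k + 7)).
Verify: -(k + 2)*(k**2 + 5*k + 7)*factorial(k + 2) matches t_k.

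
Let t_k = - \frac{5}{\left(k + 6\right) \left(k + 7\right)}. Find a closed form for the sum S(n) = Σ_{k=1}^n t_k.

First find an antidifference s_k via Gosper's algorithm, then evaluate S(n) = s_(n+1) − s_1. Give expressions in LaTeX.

S(n) = - \frac{5 n}{7 n + 49}

r(k) = (k + 6)/(k + 8) after simplifying.
Gosper form: A/B · C(k+1)/C(k) with A=k + 6, B=k + 8, C=1.
Solve (k + 6)·f(k+1) − (k + 7)·f(k) = 1.
Bound: deg f ≤ 1.
A polynomial solution: f(k) = k/6.
Then R = B(k−1)f/C = k*(k + 7)/6, so s_k = R(k)·t_k = -5*k/(6*k + 36).
Verify: -5/(k**2 + 13*k + 42) matches t_k.
Evaluate: s_(n+1) = 5*(-n - 1)/(6*(n + 7)); subtract s_(1) = -5/42 ⇒ S(n) = -5*n/(7*n + 49).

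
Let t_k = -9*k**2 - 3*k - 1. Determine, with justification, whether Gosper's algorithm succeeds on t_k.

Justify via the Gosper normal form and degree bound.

Yes. s_k = k*(-3*k**2 + 3*k - 1).

The ratio is (9*k**2 + 21*k + 13)/(9*k**2 + 3*k + 1).
Factor: A=1; B=1; C=k**2 + k/3 + 1/9.
Set up (1)·f(k+1) − (1)·f(k) − (k**2 + k/3 + 1/9) = 0.
deg f ≤ 3 (via 0,0,2).
A polynomial solution: f(k) = k*(3*k**2 - 3*k + 1)/9.
So s_k = (B(k−1)f/C)·t_k = (k*(3*k**2 - 3*k + 1)/(9*k**2 + 3*k + 1))·t_k = k*(-3*k**2 + 3*k - 1).
s_(k+1) − s_k = -9*k**2 - 3*k - 1 = t_k.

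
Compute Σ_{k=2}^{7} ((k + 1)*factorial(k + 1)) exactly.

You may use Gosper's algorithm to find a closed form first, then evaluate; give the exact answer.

Σ = 362874

Step 1: r(k) = (k + 2)**2/(k + 1).
A = k + 2, B = 1, C = k + 1.
Set up (k + 2)·f(k+1) − (1)·f(k) − (k + 1) = 0.
Degrees (1,0,1) ⇒ d ≤ 0.
Coefficient equations give f(k) = 1.
Then R = B(k−1)f/C = 1/(k + 1), so s_k = R(k)·t_k = factorial(k + 1).
Check: Δs_k = (k + 1)*factorial(k + 1). ✓
Evaluate s at k=8 and k=2: 362880 and 6; difference 362874.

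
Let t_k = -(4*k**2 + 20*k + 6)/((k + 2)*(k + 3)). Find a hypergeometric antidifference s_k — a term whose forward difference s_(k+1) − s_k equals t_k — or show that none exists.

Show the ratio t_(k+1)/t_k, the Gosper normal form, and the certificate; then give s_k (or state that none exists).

Step 1: r(k) = (k + 2)*(10*k + 2*(k + 1)**2 + 13)/((k + 4)*(2*k**2 + 10*k + 3)).
Take A(k)=k + 2, B(k)=k + 4, C(k)=k**2 + 5*k + 3/2.
Need (k + 2)·f(k+1) − (k + 3)·f(k) = k**2 + 5*k + 3/2.
deg f ≤ 2 (via 1,1,2).
Solve for f: f(k) = k*(4*k - 1)/4 (degree 2 ≤ 2).
Get s_k = R·t_k = k*(1 - 4*k)/(k + 2) with R(k) = B(k−1)f(k)/C(k) = k*(k + 3)*(4*k - 1)/(2*(2*k**2 + 10*k + 3)).
s_(k+1) − s_k = 2*(-2*k**2 - 10*k - 3)/(k**2 + 5*k + 6) = t_k.

s_k = k*(1 - 4*k)/(k + 2)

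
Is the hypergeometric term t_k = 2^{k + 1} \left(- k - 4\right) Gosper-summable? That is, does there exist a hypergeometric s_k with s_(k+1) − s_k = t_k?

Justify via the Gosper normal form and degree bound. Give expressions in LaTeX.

Yes. s_k = 2^{k + 1} \left(- k - 2\right).

t_(k+1)/t_k = 2*(k + 5)/(k + 4).
Normal form (A,B,C) = (2, 1, k + 4).
Need (2)·f(k+1) − (1)·f(k) = k + 4.
deg f ≤ 1 (via 0,0,1).
Solving with deg f ≤ 1: f(k) = k + 2.
R(k) = B(k−1)·f(k)/C(k) = (k + 2)/(k + 4); s_k = R·t_k = 2**(k + 1)*(-k - 2).
Check: Δs_k = 2**(k + 1)*(-k - 4). ✓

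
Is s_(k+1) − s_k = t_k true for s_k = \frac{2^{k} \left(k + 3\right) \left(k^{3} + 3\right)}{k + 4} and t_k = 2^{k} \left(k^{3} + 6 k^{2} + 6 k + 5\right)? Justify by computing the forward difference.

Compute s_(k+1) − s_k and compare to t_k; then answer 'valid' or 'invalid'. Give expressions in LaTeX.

s_(k+1) = 2**(k + 1)*(k + 4)*((k + 1)**3 + 3)/(k + 5)
s_(k+1) − s_k = 2**k*(-(k + 3)*(k + 5)*(k**3 + 3) + 2*(k + 4)**2*((k + 1)**3 + 3))/((k + 4)*(k + 5))
(s_(k+1) − s_k) − t_k = 2**k*(-k**4 - 9*k**3 - 30*k**2 - 29*k - 17)/(k**2 + 9*k + 20)

Invalid: residual \frac{2^{k} \left(- k^{4} - 9 k^{3} - 30 k^{2} - 29 k - 17\right)}{k^{2} + 9 k + 20} ≠ 0.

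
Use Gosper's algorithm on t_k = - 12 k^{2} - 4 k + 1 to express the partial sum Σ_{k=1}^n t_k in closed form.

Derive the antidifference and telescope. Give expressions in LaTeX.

S(n) = n \left(- 4 n^{2} - 8 n - 3\right)

Ratio r(k) = (12*k**2 + 28*k + 15)/(12*k**2 + 4*k - 1).
Normal form (A,B,C) = (1, 1, k**2 + k/3 - 1/12).
f must satisfy (1)·f(k+1) − (1)·f(k) = k**2 + k/3 - 1/12.
Bound: deg f ≤ 3.
Solving with deg f ≤ 3: f(k) = k*(4*k**2 - 4*k - 1)/12.
So s_k = (B(k−1)f/C)·t_k = (k*(4*k**2 - 4*k - 1)/((2*k + 1)*(6*k - 1)))·t_k = k*(-4*k**2 + 4*k + 1).
Check: Δs_k = -12*k**2 - 4*k + 1. ✓
Σ_(k=1)^n t_k = s_(n+1) − s_(1) = (-4*n**3 - 8*n**2 - 3*n + 1) − (1), i.e. n*(-4*n**2 - 8*n - 3).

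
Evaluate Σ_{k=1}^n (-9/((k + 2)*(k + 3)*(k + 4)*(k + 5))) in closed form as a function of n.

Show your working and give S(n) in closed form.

The ratio is (k + 2)/(k + 6).
Gosper form: A/B · C(k+1)/C(k) with A=k + 2, B=k + 6, C=1.
Set up (k + 2)·f(k+1) − (k + 5)·f(k) − (1) = 0.
From deg A=1, deg B=1, deg C=0: d=3.
Solve for f: f(k) = k*(k**2 + 9*k + 26)/72 (degree 3 ≤ 3).
R(k) = B(k−1)·f(k)/C(k) = k*(k + 5)*(k**2 + 9*k + 26)/72; s_k = R·t_k = k*(-k**2 - 9*k - 26)/(8*(k + 2)*(k + 3)*(k + 4)).
Verify: -9/(k**4 + 14*k**3 + 71*k**2 + 154*k + 120) matches t_k.
Σ_(k=1)^n t_k = s_(n+1) − s_(1) = ((-n**3 - 12*n**2 - 47*n - 36)/(8*(n**3 + 12*n**2 + 47*n + 60))) − (-3/40), i.e. n*(-n**2 - 12*n - 47)/(20*(n**3 + 12*n**2 + 47*n + 60)).

S(n) = n*(-n**2 - 12*n - 47)/(20*(n**3 + 12*n**2 + 47*n + 60))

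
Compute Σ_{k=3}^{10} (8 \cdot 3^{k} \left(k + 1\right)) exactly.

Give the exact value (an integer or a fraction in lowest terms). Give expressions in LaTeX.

Σ = 7439904

r(k) = 3*(k + 2)/(k + 1) after simplifying.
Gosper form: A/B · C(k+1)/C(k) with A=3, B=1, C=k + 1.
Need (3)·f(k+1) − (1)·f(k) = k + 1.
deg f ≤ 1 (via 0,0,1).
A polynomial solution: f(k) = (2*k - 1)/4.
Get s_k = R·t_k = 3**k*(4*k - 2) with R(k) = B(k−1)f(k)/C(k) = (2*k - 1)/(4*(k + 1)).
Verify: 8*3**k*(k + 1) matches t_k.
Evaluate s at k=11 and k=3: 7440174 and 270; difference 7439904.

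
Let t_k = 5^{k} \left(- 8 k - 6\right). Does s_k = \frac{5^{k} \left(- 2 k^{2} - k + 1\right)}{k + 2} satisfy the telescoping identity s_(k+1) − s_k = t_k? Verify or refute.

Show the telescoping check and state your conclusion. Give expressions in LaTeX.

Invalid: residual \frac{5^{k} \left(8 k^{2} + 20 k + 13\right)}{k^{2} + 5 k + 6} ≠ 0.

s_(k+1) = 5**(k + 1)*(-k - 2*(k + 1)**2)/(k + 3)
s_(k+1) − s_k = 5**k*(-8*k**3 - 38*k**2 - 58*k - 23)/(k**2 + 5*k + 6)
(s_(k+1) − s_k) − t_k = 5**k*(8*k**2 + 20*k + 13)/(k**2 + 5*k + 6)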